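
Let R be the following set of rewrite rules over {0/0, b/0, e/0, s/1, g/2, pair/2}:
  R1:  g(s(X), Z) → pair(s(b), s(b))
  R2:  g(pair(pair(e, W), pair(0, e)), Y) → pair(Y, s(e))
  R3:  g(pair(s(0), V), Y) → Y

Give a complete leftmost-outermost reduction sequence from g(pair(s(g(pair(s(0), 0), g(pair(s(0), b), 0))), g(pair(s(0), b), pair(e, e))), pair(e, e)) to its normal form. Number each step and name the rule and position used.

pair(e, e)

1. g(pair(s(g(pair(s(0), 0), g(pair(s(0), b), 0))), g(pair(s(0), b), pair(e, e))), pair(e, e))  →  g(pair(s(g(pair(s(0), b), 0)), g(pair(s(0), b), pair(e, e))), pair(e, e))   [R3 at 1.1.1]
2. g(pair(s(g(pair(s(0), b), 0)), g(pair(s(0), b), pair(e, e))), pair(e, e))  →  g(pair(s(0), g(pair(s(0), b), pair(e, e))), pair(e, e))   [R3 at 1.1.1]
3. g(pair(s(0), g(pair(s(0), b), pair(e, e))), pair(e, e))  →  pair(e, e)   [R3 at ε]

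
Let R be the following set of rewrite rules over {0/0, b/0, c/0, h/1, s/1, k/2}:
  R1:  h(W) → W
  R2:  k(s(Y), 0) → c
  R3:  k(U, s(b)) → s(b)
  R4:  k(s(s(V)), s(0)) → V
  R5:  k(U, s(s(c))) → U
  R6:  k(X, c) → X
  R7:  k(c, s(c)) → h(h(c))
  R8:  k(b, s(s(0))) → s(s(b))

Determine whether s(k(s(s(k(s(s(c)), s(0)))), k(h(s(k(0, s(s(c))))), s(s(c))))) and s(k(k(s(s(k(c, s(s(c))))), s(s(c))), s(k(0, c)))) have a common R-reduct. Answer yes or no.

Reduce t₁ = s(k(s(s(k(s(s(c)), s(0)))), k(h(s(k(0, s(s(c))))), s(s(c))))):
1. s(k(s(s(k(s(s(c)), s(0)))), k(h(s(k(0, s(s(c))))), s(s(c)))))  →  s(k(s(s(c)), k(h(s(k(0, s(s(c))))), s(s(c)))))   [R4 at 1.1.1.1]
2. s(k(s(s(c)), k(h(s(k(0, s(s(c))))), s(s(c)))))  →  s(k(s(s(c)), h(s(k(0, s(s(c)))))))   [R5 at 1.2]
3. s(k(s(s(c)), h(s(k(0, s(s(c)))))))  →  s(k(s(s(c)), s(k(0, s(s(c))))))   [R1 at 1.2]
4. s(k(s(s(c)), s(k(0, s(s(c))))))  →  s(k(s(s(c)), s(0)))   [R5 at 1.2.1]
5. s(k(s(s(c)), s(0)))  →  s(c)   [R4 at 1]

Reduce t₂ = s(k(k(s(s(k(c, s(s(c))))), s(s(c))), s(k(0, c)))):
1. s(k(k(s(s(k(c, s(s(c))))), s(s(c))), s(k(0, c))))  →  s(k(s(s(k(c, s(s(c))))), s(k(0, c))))   [R5 at 1.1]
2. s(k(s(s(k(c, s(s(c))))), s(k(0, c))))  →  s(k(s(s(c)), s(k(0, c))))   [R5 at 1.1.1.1]
3. s(k(s(s(c)), s(k(0, c))))  →  s(k(s(s(c)), s(0)))   [R6 at 1.2.1]
4. s(k(s(s(c)), s(0)))  →  s(c)   [R4 at 1]

yes — NF(t₁) = s(c), NF(t₂) = s(c)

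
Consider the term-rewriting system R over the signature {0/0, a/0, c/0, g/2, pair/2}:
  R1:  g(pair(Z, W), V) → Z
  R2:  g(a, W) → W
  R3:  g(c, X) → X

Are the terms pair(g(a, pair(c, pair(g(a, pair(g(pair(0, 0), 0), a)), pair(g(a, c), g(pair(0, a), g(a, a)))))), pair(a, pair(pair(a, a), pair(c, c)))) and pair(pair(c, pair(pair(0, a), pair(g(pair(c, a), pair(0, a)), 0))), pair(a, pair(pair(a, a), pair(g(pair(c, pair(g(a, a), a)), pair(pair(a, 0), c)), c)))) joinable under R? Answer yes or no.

Reduce t₁ = pair(g(a, pair(c, pair(g(a, pair(g(pair(0, 0), 0), a)), pair(g(a, c), g(pair(0, a), g(a, a)))))), pair(a, pair(pair(a, a), pair(c, c)))):
1. pair(g(a, pair(c, pair(g(a, pair(g(pair(0, 0), 0), a)), pair(g(a, c), g(pair(0, a), g(a, a)))))), pair(a, pair(pair(a, a), pair(c, c))))  →  pair(pair(c, pair(g(a, pair(g(pair(0, 0), 0), a)), pair(g(a, c), g(pair(0, a), g(a, a))))), pair(a, pair(pair(a, a), pair(c, c))))   [R2 at 1]
2. pair(pair(c, pair(g(a, pair(g(pair(0, 0), 0), a)), pair(g(a, c), g(pair(0, a), g(a, a))))), pair(a, pair(pair(a, a), pair(c, c))))  →  pair(pair(c, pair(pair(g(pair(0, 0), 0), a), pair(g(a, c), g(pair(0, a), g(a, a))))), pair(a, pair(pair(a, a), pair(c, c))))   [R2 at 1.2.1]
3. pair(pair(c, pair(pair(g(pair(0, 0), 0), a), pair(g(a, c), g(pair(0, a), g(a, a))))), pair(a, pair(pair(a, a), pair(c, c))))  →  pair(pair(c, pair(pair(0, a), pair(g(a, c), g(pair(0, a), g(a, a))))), pair(a, pair(pair(a, a), pair(c, c))))   [R1 at 1.2.1.1]
4. pair(pair(c, pair(pair(0, a), pair(g(a, c), g(pair(0, a), g(a, a))))), pair(a, pair(pair(a, a), pair(c, c))))  →  pair(pair(c, pair(pair(0, a), pair(c, g(pair(0, a), g(a, a))))), pair(a, pair(pair(a, a), pair(c, c))))   [R2 at 1.2.2.1]
5. pair(pair(c, pair(pair(0, a), pair(c, g(pair(0, a), g(a, a))))), pair(a, pair(pair(a, a), pair(c, c))))  →  pair(pair(c, pair(pair(0, a), pair(c, 0))), pair(a, pair(pair(a, a), pair(c, c))))   [R1 at 1.2.2.2]

Reduce t₂ = pair(pair(c, pair(pair(0, a), pair(g(pair(c, a), pair(0, a)), 0))), pair(a, pair(pair(a, a), pair(g(pair(c, pair(g(a, a), a)), pair(pair(a, 0), c)), c)))):
1. pair(pair(c, pair(pair(0, a), pair(g(pair(c, a), pair(0, a)), 0))), pair(a, pair(pair(a, a), pair(g(pair(c, pair(g(a, a), a)), pair(pair(a, 0), c)), c))))  →  pair(pair(c, pair(pair(0, a), pair(c, 0))), pair(a, pair(pair(a, a), pair(g(pair(c, pair(g(a, a), a)), pair(pair(a, 0), c)), c))))   [R1 at 1.2.2.1]
2. pair(pair(c, pair(pair(0, a), pair(c, 0))), pair(a, pair(pair(a, a), pair(g(pair(c, pair(g(a, a), a)), pair(pair(a, 0), c)), c))))  →  pair(pair(c, pair(pair(0, a), pair(c, 0))), pair(a, pair(pair(a, a), pair(c, c))))   [R1 at 2.2.2.1]

yes — NF(t₁) = pair(pair(c, pair(pair(0, a), pair(c, 0))), pair(a, pair(pair(a, a), pair(c, c)))), NF(t₂) = pair(pair(c, pair(pair(0, a), pair(c, 0))), pair(a, pair(pair(a, a), pair(c, c))))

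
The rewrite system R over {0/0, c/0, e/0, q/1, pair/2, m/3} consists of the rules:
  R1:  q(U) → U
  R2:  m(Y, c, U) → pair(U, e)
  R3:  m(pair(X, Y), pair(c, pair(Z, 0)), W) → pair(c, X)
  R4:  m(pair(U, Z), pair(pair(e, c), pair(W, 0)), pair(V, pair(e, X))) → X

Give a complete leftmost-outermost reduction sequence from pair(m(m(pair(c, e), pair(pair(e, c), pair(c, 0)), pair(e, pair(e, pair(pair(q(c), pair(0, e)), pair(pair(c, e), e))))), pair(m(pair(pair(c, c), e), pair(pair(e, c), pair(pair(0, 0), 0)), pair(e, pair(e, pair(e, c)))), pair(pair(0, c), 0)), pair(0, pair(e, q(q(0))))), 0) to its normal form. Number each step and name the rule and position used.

pair(0, 0)

1. pair(m(m(pair(c, e), pair(pair(e, c), pair(c, 0)), pair(e, pair(e, pair(pair(q(c), pair(0, e)), pair(pair(c, e), e))))), pair(m(pair(pair(c, c), e), pair(pair(e, c), pair(pair(0, 0), 0)), pair(e, pair(e, pair(e, c)))), pair(pair(0, c), 0)), pair(0, pair(e, q(q(0))))), 0)  →  pair(m(pair(pair(q(c), pair(0, e)), pair(pair(c, e), e)), pair(m(pair(pair(c, c), e), pair(pair(e, c), pair(pair(0, 0), 0)), pair(e, pair(e, pair(e, c)))), pair(pair(0, c), 0)), pair(0, pair(e, q(q(0))))), 0)   [R4 at 1.1]
2. pair(m(pair(pair(q(c), pair(0, e)), pair(pair(c, e), e)), pair(m(pair(pair(c, c), e), pair(pair(e, c), pair(pair(0, 0), 0)), pair(e, pair(e, pair(e, c)))), pair(pair(0, c), 0)), pair(0, pair(e, q(q(0))))), 0)  →  pair(m(pair(pair(c, pair(0, e)), pair(pair(c, e), e)), pair(m(pair(pair(c, c), e), pair(pair(e, c), pair(pair(0, 0), 0)), pair(e, pair(e, pair(e, c)))), pair(pair(0, c), 0)), pair(0, pair(e, q(q(0))))), 0)   [R1 at 1.1.1.1]
3. pair(m(pair(pair(c, pair(0, e)), pair(pair(c, e), e)), pair(m(pair(pair(c, c), e), pair(pair(e, c), pair(pair(0, 0), 0)), pair(e, pair(e, pair(e, c)))), pair(pair(0, c), 0)), pair(0, pair(e, q(q(0))))), 0)  →  pair(m(pair(pair(c, pair(0, e)), pair(pair(c, e), e)), pair(pair(e, c), pair(pair(0, c), 0)), pair(0, pair(e, q(q(0))))), 0)   [R4 at 1.2.1]
4. pair(m(pair(pair(c, pair(0, e)), pair(pair(c, e), e)), pair(pair(e, c), pair(pair(0, c), 0)), pair(0, pair(e, q(q(0))))), 0)  →  pair(q(q(0)), 0)   [R4 at 1]
5. pair(q(q(0)), 0)  →  pair(q(0), 0)   [R1 at 1]
6. pair(q(0), 0)  →  pair(0, 0)   [R1 at 1]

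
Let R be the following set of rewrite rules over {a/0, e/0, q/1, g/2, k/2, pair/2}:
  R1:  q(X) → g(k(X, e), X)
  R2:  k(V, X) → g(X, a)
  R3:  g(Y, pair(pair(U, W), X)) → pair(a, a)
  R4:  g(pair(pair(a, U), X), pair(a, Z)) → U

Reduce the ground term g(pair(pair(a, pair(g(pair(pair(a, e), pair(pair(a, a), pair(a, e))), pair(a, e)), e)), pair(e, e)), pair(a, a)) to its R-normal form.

pair(e, e)

1. g(pair(pair(a, pair(g(pair(pair(a, e), pair(pair(a, a), pair(a, e))), pair(a, e)), e)), pair(e, e)), pair(a, a))  →  pair(g(pair(pair(a, e), pair(pair(a, a), pair(a, e))), pair(a, e)), e)   [R4 at ε]
2. pair(g(pair(pair(a, e), pair(pair(a, a), pair(a, e))), pair(a, e)), e)  →  pair(e, e)   [R4 at 1]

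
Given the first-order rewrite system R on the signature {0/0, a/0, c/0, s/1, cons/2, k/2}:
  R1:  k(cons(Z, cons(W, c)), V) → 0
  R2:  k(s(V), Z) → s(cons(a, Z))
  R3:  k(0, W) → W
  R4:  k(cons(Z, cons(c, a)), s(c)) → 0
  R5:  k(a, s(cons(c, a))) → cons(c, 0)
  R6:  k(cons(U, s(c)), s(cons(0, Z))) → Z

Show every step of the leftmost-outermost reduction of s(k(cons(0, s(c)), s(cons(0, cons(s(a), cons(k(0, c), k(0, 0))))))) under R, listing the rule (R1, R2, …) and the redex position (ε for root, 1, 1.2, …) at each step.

s(cons(s(a), cons(c, 0)))

1. s(k(cons(0, s(c)), s(cons(0, cons(s(a), cons(k(0, c), k(0, 0)))))))  →  s(cons(s(a), cons(k(0, c), k(0, 0))))   [R6 at 1]
2. s(cons(s(a), cons(k(0, c), k(0, 0))))  →  s(cons(s(a), cons(c, k(0, 0))))   [R3 at 1.2.1]
3. s(cons(s(a), cons(c, k(0, 0))))  →  s(cons(s(a), cons(c, 0)))   [R3 at 1.2.2]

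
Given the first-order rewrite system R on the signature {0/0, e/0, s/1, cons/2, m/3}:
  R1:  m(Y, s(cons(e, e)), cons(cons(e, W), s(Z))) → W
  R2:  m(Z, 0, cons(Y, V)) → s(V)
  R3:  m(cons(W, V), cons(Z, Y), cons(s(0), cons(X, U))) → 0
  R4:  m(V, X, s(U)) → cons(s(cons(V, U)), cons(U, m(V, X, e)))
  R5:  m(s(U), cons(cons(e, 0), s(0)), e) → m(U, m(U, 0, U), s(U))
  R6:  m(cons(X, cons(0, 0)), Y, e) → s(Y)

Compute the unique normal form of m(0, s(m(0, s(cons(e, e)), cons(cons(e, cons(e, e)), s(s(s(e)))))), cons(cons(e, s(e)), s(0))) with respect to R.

s(e)

1. m(0, s(m(0, s(cons(e, e)), cons(cons(e, cons(e, e)), s(s(s(e)))))), cons(cons(e, s(e)), s(0)))  →  m(0, s(cons(e, e)), cons(cons(e, s(e)), s(0)))   [R1 at 2.1]
2. m(0, s(cons(e, e)), cons(cons(e, s(e)), s(0)))  →  s(e)   [R1 at ε]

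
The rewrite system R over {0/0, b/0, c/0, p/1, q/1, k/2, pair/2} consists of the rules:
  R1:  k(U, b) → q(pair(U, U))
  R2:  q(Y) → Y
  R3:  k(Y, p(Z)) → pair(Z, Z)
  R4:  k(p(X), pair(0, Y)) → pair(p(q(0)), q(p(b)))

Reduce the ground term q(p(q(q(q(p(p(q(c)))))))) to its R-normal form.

p(p(p(c)))

1. q(p(q(q(q(p(p(q(c))))))))  →  p(q(q(q(p(p(q(c)))))))   [R2 at ε]
2. p(q(q(q(p(p(q(c)))))))  →  p(q(q(p(p(q(c))))))   [R2 at 1]
3. p(q(q(p(p(q(c))))))  →  p(q(p(p(q(c)))))   [R2 at 1]
4. p(q(p(p(q(c)))))  →  p(p(p(q(c))))   [R2 at 1]
5. p(p(p(q(c))))  →  p(p(p(c)))   [R2 at 1.1.1]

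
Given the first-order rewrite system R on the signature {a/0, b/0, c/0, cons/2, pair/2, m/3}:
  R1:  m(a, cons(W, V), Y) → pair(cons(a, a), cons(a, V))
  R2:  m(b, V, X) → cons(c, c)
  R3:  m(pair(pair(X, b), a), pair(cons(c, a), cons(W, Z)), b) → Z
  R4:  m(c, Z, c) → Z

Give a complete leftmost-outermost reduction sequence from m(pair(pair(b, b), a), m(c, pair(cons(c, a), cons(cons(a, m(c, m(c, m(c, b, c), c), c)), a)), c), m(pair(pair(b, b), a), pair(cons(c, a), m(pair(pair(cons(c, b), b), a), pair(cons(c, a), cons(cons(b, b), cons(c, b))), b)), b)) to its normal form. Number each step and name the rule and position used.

1. m(pair(pair(b, b), a), m(c, pair(cons(c, a), cons(cons(a, m(c, m(c, m(c, b, c), c), c)), a)), c), m(pair(pair(b, b), a), pair(cons(c, a), m(pair(pair(cons(c, b), b), a), pair(cons(c, a), cons(cons(b, b), cons(c, b))), b)), b))  →  m(pair(pair(b, b), a), pair(cons(c, a), cons(cons(a, m(c, m(c, m(c, b, c), c), c)), a)), m(pair(pair(b, b), a), pair(cons(c, a), m(pair(pair(cons(c, b), b), a), pair(cons(c, a), cons(cons(b, b), cons(c, b))), b)), b))   [R4 at 2]
2. m(pair(pair(b, b), a), pair(cons(c, a), cons(cons(a, m(c, m(c, m(c, b, c), c), c)), a)), m(pair(pair(b, b), a), pair(cons(c, a), m(pair(pair(cons(c, b), b), a), pair(cons(c, a), cons(cons(b, b), cons(c, b))), b)), b))  →  m(pair(pair(b, b), a), pair(cons(c, a), cons(cons(a, m(c, m(c, b, c), c)), a)), m(pair(pair(b, b), a), pair(cons(c, a), m(pair(pair(cons(c, b), b), a), pair(cons(c, a), cons(cons(b, b), cons(c, b))), b)), b))   [R4 at 2.2.1.2]
3. m(pair(pair(b, b), a), pair(cons(c, a), cons(cons(a, m(c, m(c, b, c), c)), a)), m(pair(pair(b, b), a), pair(cons(c, a), m(pair(pair(cons(c, b), b), a), pair(cons(c, a), cons(cons(b, b), cons(c, b))), b)), b))  →  m(pair(pair(b, b), a), pair(cons(c, a), cons(cons(a, m(c, b, c)), a)), m(pair(pair(b, b), a), pair(cons(c, a), m(pair(pair(cons(c, b), b), a), pair(cons(c, a), cons(cons(b, b), cons(c, b))), b)), b))   [R4 at 2.2.1.2]
4. m(pair(pair(b, b), a), pair(cons(c, a), cons(cons(a, m(c, b, c)), a)), m(pair(pair(b, b), a), pair(cons(c, a), m(pair(pair(cons(c, b), b), a), pair(cons(c, a), cons(cons(b, b), cons(c, b))), b)), b))  →  m(pair(pair(b, b), a), pair(cons(c, a), cons(cons(a, b), a)), m(pair(pair(b, b), a), pair(cons(c, a), m(pair(pair(cons(c, b), b), a), pair(cons(c, a), cons(cons(b, b), cons(c, b))), b)), b))   [R4 at 2.2.1.2]
5. m(pair(pair(b, b), a), pair(cons(c, a), cons(cons(a, b), a)), m(pair(pair(b, b), a), pair(cons(c, a), m(pair(pair(cons(c, b), b), a), pair(cons(c, a), cons(cons(b, b), cons(c, b))), b)), b))  →  m(pair(pair(b, b), a), pair(cons(c, a), cons(cons(a, b), a)), m(pair(pair(b, b), a), pair(cons(c, a), cons(c, b)), b))   [R3 at 3.2.2]
6. m(pair(pair(b, b), a), pair(cons(c, a), cons(cons(a, b), a)), m(pair(pair(b, b), a), pair(cons(c, a), cons(c, b)), b))  →  m(pair(pair(b, b), a), pair(cons(c, a), cons(cons(a, b), a)), b)   [R3 at 3]
7. m(pair(pair(b, b), a), pair(cons(c, a), cons(cons(a, b), a)), b)  →  a   [R3 at ε]

a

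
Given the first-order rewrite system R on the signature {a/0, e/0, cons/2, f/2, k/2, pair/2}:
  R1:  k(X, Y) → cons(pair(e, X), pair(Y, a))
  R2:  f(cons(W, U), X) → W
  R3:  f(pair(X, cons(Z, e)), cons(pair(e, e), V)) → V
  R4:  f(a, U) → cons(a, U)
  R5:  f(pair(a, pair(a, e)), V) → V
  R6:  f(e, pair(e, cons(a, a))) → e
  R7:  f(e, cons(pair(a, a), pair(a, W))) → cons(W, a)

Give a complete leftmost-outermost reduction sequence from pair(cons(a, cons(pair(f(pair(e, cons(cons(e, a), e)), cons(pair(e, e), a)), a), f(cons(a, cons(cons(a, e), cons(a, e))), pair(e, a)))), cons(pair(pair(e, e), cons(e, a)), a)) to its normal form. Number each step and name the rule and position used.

1. pair(cons(a, cons(pair(f(pair(e, cons(cons(e, a), e)), cons(pair(e, e), a)), a), f(cons(a, cons(cons(a, e), cons(a, e))), pair(e, a)))), cons(pair(pair(e, e), cons(e, a)), a))  →  pair(cons(a, cons(pair(a, a), f(cons(a, cons(cons(a, e), cons(a, e))), pair(e, a)))), cons(pair(pair(e, e), cons(e, a)), a))   [R3 at 1.2.1.1]
2. pair(cons(a, cons(pair(a, a), f(cons(a, cons(cons(a, e), cons(a, e))), pair(e, a)))), cons(pair(pair(e, e), cons(e, a)), a))  →  pair(cons(a, cons(pair(a, a), a)), cons(pair(pair(e, e), cons(e, a)), a))   [R2 at 1.2.2]

pair(cons(a, cons(pair(a, a), a)), cons(pair(pair(e, e), cons(e, a)), a))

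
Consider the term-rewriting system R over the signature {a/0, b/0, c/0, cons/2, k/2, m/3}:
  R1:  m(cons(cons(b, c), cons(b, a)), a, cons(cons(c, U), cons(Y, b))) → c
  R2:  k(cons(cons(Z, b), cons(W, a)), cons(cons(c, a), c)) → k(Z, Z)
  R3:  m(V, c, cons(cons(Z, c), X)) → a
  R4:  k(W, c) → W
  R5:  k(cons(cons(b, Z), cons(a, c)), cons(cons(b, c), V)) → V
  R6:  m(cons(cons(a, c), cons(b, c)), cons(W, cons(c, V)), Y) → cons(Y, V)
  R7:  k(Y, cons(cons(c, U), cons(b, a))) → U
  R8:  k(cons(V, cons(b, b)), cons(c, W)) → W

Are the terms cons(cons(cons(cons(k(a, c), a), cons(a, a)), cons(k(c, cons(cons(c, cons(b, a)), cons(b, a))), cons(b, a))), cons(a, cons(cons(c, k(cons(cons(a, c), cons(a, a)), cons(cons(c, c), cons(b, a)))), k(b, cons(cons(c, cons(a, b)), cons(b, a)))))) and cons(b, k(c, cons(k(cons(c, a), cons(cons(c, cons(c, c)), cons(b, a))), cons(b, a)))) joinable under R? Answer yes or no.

no — NF(t₁) = cons(cons(cons(cons(a, a), cons(a, a)), cons(cons(b, a), cons(b, a))), cons(a, cons(cons(c, c), cons(a, b)))), NF(t₂) = cons(b, c)

Reduce t₁ = cons(cons(cons(cons(k(a, c), a), cons(a, a)), cons(k(c, cons(cons(c, cons(b, a)), cons(b, a))), cons(b, a))), cons(a, cons(cons(c, k(cons(cons(a, c), cons(a, a)), cons(cons(c, c), cons(b, a)))), k(b, cons(cons(c, cons(a, b)), cons(b, a)))))):
1. cons(cons(cons(cons(k(a, c), a), cons(a, a)), cons(k(c, cons(cons(c, cons(b, a)), cons(b, a))), cons(b, a))), cons(a, cons(cons(c, k(cons(cons(a, c), cons(a, a)), cons(cons(c, c), cons(b, a)))), k(b, cons(cons(c, cons(a, b)), cons(b, a))))))  →  cons(cons(cons(cons(a, a), cons(a, a)), cons(k(c, cons(cons(c, cons(b, a)), cons(b, a))), cons(b, a))), cons(a, cons(cons(c, k(cons(cons(a, c), cons(a, a)), cons(cons(c, c), cons(b, a)))), k(b, cons(cons(c, cons(a, b)), cons(b, a))))))   [R4 at 1.1.1.1]
2. cons(cons(cons(cons(a, a), cons(a, a)), cons(k(c, cons(cons(c, cons(b, a)), cons(b, a))), cons(b, a))), cons(a, cons(cons(c, k(cons(cons(a, c), cons(a, a)), cons(cons(c, c), cons(b, a)))), k(b, cons(cons(c, cons(a, b)), cons(b, a))))))  →  cons(cons(cons(cons(a, a), cons(a, a)), cons(cons(b, a), cons(b, a))), cons(a, cons(cons(c, k(cons(cons(a, c), cons(a, a)), cons(cons(c, c), cons(b, a)))), k(b, cons(cons(c, cons(a, b)), cons(b, a))))))   [R7 at 1.2.1]
3. cons(cons(cons(cons(a, a), cons(a, a)), cons(cons(b, a), cons(b, a))), cons(a, cons(cons(c, k(cons(cons(a, c), cons(a, a)), cons(cons(c, c), cons(b, a)))), k(b, cons(cons(c, cons(a, b)), cons(b, a))))))  →  cons(cons(cons(cons(a, a), cons(a, a)), cons(cons(b, a), cons(b, a))), cons(a, cons(cons(c, c), k(b, cons(cons(c, cons(a, b)), cons(b, a))))))   [R7 at 2.2.1.2]
4. cons(cons(cons(cons(a, a), cons(a, a)), cons(cons(b, a), cons(b, a))), cons(a, cons(cons(c, c), k(b, cons(cons(c, cons(a, b)), cons(b, a))))))  →  cons(cons(cons(cons(a, a), cons(a, a)), cons(cons(b, a), cons(b, a))), cons(a, cons(cons(c, c), cons(a, b))))   [R7 at 2.2.2]

Reduce t₂ = cons(b, k(c, cons(k(cons(c, a), cons(cons(c, cons(c, c)), cons(b, a))), cons(b, a)))):
1. cons(b, k(c, cons(k(cons(c, a), cons(cons(c, cons(c, c)), cons(b, a))), cons(b, a))))  →  cons(b, k(c, cons(cons(c, c), cons(b, a))))   [R7 at 2.2.1]
2. cons(b, k(c, cons(cons(c, c), cons(b, a))))  →  cons(b, c)   [R7 at 2]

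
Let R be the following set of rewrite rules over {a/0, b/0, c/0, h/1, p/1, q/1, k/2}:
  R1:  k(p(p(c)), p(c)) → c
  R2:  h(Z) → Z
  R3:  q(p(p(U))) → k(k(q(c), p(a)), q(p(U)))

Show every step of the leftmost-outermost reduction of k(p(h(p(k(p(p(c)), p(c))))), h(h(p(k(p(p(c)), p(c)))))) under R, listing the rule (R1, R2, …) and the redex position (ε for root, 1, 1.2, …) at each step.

c

1. k(p(h(p(k(p(p(c)), p(c))))), h(h(p(k(p(p(c)), p(c))))))  →  k(p(p(k(p(p(c)), p(c)))), h(h(p(k(p(p(c)), p(c))))))   [R2 at 1.1]
2. k(p(p(k(p(p(c)), p(c)))), h(h(p(k(p(p(c)), p(c))))))  →  k(p(p(c)), h(h(p(k(p(p(c)), p(c))))))   [R1 at 1.1.1]
3. k(p(p(c)), h(h(p(k(p(p(c)), p(c))))))  →  k(p(p(c)), h(p(k(p(p(c)), p(c)))))   [R2 at 2]
4. k(p(p(c)), h(p(k(p(p(c)), p(c)))))  →  k(p(p(c)), p(k(p(p(c)), p(c))))   [R2 at 2]
5. k(p(p(c)), p(k(p(p(c)), p(c))))  →  k(p(p(c)), p(c))   [R1 at 2.1]
6. k(p(p(c)), p(c))  →  c   [R1 at ε]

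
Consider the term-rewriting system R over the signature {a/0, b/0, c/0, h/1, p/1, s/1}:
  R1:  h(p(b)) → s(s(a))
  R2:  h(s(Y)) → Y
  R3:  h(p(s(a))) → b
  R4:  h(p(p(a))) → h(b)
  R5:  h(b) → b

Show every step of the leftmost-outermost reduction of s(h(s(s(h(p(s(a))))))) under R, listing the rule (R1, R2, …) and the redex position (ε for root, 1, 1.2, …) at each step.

1. s(h(s(s(h(p(s(a)))))))  →  s(s(h(p(s(a)))))   [R2 at 1]
2. s(s(h(p(s(a)))))  →  s(s(b))   [R3 at 1.1]

s(s(b))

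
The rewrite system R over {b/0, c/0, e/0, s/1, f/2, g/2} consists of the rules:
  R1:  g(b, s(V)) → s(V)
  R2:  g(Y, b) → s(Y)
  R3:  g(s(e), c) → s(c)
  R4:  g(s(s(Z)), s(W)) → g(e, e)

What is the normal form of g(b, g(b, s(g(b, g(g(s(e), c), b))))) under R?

1. g(b, g(b, s(g(b, g(g(s(e), c), b)))))  →  g(b, s(g(b, g(g(s(e), c), b))))   [R1 at 2]
2. g(b, s(g(b, g(g(s(e), c), b))))  →  s(g(b, g(g(s(e), c), b)))   [R1 at ε]
3. s(g(b, g(g(s(e), c), b)))  →  s(g(b, s(g(s(e), c))))   [R2 at 1.2]
4. s(g(b, s(g(s(e), c))))  →  s(s(g(s(e), c)))   [R1 at 1]
5. s(s(g(s(e), c)))  →  s(s(s(c)))   [R3 at 1.1]

s(s(s(c)))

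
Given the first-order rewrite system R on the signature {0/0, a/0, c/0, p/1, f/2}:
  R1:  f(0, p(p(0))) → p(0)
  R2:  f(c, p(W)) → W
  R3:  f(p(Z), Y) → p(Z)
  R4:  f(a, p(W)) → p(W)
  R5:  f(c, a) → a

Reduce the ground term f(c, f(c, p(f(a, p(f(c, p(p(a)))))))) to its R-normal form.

1. f(c, f(c, p(f(a, p(f(c, p(p(a))))))))  →  f(c, f(a, p(f(c, p(p(a))))))   [R2 at 2]
2. f(c, f(a, p(f(c, p(p(a))))))  →  f(c, p(f(c, p(p(a)))))   [R4 at 2]
3. f(c, p(f(c, p(p(a)))))  →  f(c, p(p(a)))   [R2 at ε]
4. f(c, p(p(a)))  →  p(a)   [R2 at ε]

p(a)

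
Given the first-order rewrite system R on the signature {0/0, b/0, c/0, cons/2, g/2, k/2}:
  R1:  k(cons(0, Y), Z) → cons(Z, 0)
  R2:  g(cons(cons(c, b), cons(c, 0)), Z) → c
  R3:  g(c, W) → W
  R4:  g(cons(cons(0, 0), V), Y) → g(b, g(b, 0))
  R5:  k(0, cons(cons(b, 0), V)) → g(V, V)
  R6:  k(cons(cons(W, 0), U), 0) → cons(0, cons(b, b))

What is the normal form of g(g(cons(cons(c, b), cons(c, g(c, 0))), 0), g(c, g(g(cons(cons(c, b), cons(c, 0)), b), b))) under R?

b

1. g(g(cons(cons(c, b), cons(c, g(c, 0))), 0), g(c, g(g(cons(cons(c, b), cons(c, 0)), b), b)))  →  g(g(cons(cons(c, b), cons(c, 0)), 0), g(c, g(g(cons(cons(c, b), cons(c, 0)), b), b)))   [R3 at 1.1.2.2]
2. g(g(cons(cons(c, b), cons(c, 0)), 0), g(c, g(g(cons(cons(c, b), cons(c, 0)), b), b)))  →  g(c, g(c, g(g(cons(cons(c, b), cons(c, 0)), b), b)))   [R2 at 1]
3. g(c, g(c, g(g(cons(cons(c, b), cons(c, 0)), b), b)))  →  g(c, g(g(cons(cons(c, b), cons(c, 0)), b), b))   [R3 at ε]
4. g(c, g(g(cons(cons(c, b), cons(c, 0)), b), b))  →  g(g(cons(cons(c, b), cons(c, 0)), b), b)   [R3 at ε]
5. g(g(cons(cons(c, b), cons(c, 0)), b), b)  →  g(c, b)   [R2 at 1]
6. g(c, b)  →  b   [R3 at ε]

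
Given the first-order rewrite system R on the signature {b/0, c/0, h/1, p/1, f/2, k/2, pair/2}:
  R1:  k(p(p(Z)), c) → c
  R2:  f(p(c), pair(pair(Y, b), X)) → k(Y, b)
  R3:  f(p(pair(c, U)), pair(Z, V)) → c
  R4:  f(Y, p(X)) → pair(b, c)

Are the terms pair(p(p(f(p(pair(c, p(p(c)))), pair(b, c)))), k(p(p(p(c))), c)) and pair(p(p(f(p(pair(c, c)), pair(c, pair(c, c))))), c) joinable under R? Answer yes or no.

Reduce t₁ = pair(p(p(f(p(pair(c, p(p(c)))), pair(b, c)))), k(p(p(p(c))), c)):
1. pair(p(p(f(p(pair(c, p(p(c)))), pair(b, c)))), k(p(p(p(c))), c))  →  pair(p(p(c)), k(p(p(p(c))), c))   [R3 at 1.1.1]
2. pair(p(p(c)), k(p(p(p(c))), c))  →  pair(p(p(c)), c)   [R1 at 2]

Reduce t₂ = pair(p(p(f(p(pair(c, c)), pair(c, pair(c, c))))), c):
1. pair(p(p(f(p(pair(c, c)), pair(c, pair(c, c))))), c)  →  pair(p(p(c)), c)   [R3 at 1.1.1]

yes — NF(t₁) = pair(p(p(c)), c), NF(t₂) = pair(p(p(c)), c)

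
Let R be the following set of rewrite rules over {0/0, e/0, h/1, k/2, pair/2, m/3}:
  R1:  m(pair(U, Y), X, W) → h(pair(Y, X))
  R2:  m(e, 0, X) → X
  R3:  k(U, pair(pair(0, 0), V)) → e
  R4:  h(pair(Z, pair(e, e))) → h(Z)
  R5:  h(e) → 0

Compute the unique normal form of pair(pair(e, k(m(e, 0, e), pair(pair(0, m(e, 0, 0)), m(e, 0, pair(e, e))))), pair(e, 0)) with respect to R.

pair(pair(e, e), pair(e, 0))

1. pair(pair(e, k(m(e, 0, e), pair(pair(0, m(e, 0, 0)), m(e, 0, pair(e, e))))), pair(e, 0))  →  pair(pair(e, k(e, pair(pair(0, m(e, 0, 0)), m(e, 0, pair(e, e))))), pair(e, 0))   [R2 at 1.2.1]
2. pair(pair(e, k(e, pair(pair(0, m(e, 0, 0)), m(e, 0, pair(e, e))))), pair(e, 0))  →  pair(pair(e, k(e, pair(pair(0, 0), m(e, 0, pair(e, e))))), pair(e, 0))   [R2 at 1.2.2.1.2]
3. pair(pair(e, k(e, pair(pair(0, 0), m(e, 0, pair(e, e))))), pair(e, 0))  →  pair(pair(e, e), pair(e, 0))   [R3 at 1.2]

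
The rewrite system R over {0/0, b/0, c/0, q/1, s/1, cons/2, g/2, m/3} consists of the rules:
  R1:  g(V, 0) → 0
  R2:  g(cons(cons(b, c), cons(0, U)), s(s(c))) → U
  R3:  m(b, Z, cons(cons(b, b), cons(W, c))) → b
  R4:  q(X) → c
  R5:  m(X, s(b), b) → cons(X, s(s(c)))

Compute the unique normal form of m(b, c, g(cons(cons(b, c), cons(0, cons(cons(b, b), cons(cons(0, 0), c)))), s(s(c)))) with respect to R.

b

1. m(b, c, g(cons(cons(b, c), cons(0, cons(cons(b, b), cons(cons(0, 0), c)))), s(s(c))))  →  m(b, c, cons(cons(b, b), cons(cons(0, 0), c)))   [R2 at 3]
2. m(b, c, cons(cons(b, b), cons(cons(0, 0), c)))  →  b   [R3 at ε]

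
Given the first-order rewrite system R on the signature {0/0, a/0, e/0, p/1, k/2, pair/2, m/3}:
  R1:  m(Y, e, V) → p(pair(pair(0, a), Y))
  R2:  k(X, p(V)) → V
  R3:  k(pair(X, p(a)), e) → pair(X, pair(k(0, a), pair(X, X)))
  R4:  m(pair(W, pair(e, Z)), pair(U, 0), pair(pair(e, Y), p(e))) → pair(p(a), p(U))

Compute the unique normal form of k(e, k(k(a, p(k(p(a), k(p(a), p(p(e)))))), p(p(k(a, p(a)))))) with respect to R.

1. k(e, k(k(a, p(k(p(a), k(p(a), p(p(e)))))), p(p(k(a, p(a))))))  →  k(e, p(k(a, p(a))))   [R2 at 2]
2. k(e, p(k(a, p(a))))  →  k(a, p(a))   [R2 at ε]
3. k(a, p(a))  →  a   [R2 at ε]

a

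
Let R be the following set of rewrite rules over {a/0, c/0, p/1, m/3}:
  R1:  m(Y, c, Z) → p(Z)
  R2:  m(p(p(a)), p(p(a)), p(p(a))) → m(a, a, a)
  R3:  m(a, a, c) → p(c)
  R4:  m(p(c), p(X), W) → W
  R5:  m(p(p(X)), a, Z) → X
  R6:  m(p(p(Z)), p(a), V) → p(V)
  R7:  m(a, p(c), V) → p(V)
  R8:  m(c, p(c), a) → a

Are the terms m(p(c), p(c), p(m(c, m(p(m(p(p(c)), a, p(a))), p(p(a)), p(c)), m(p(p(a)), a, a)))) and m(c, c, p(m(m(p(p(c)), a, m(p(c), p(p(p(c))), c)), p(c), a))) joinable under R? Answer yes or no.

Reduce t₁ = m(p(c), p(c), p(m(c, m(p(m(p(p(c)), a, p(a))), p(p(a)), p(c)), m(p(p(a)), a, a)))):
1. m(p(c), p(c), p(m(c, m(p(m(p(p(c)), a, p(a))), p(p(a)), p(c)), m(p(p(a)), a, a))))  →  p(m(c, m(p(m(p(p(c)), a, p(a))), p(p(a)), p(c)), m(p(p(a)), a, a)))   [R4 at ε]
2. p(m(c, m(p(m(p(p(c)), a, p(a))), p(p(a)), p(c)), m(p(p(a)), a, a)))  →  p(m(c, m(p(c), p(p(a)), p(c)), m(p(p(a)), a, a)))   [R5 at 1.2.1.1]
3. p(m(c, m(p(c), p(p(a)), p(c)), m(p(p(a)), a, a)))  →  p(m(c, p(c), m(p(p(a)), a, a)))   [R4 at 1.2]
4. p(m(c, p(c), m(p(p(a)), a, a)))  →  p(m(c, p(c), a))   [R5 at 1.3]
5. p(m(c, p(c), a))  →  p(a)   [R8 at 1]

Reduce t₂ = m(c, c, p(m(m(p(p(c)), a, m(p(c), p(p(p(c))), c)), p(c), a))):
1. m(c, c, p(m(m(p(p(c)), a, m(p(c), p(p(p(c))), c)), p(c), a)))  →  p(p(m(m(p(p(c)), a, m(p(c), p(p(p(c))), c)), p(c), a)))   [R1 at ε]
2. p(p(m(m(p(p(c)), a, m(p(c), p(p(p(c))), c)), p(c), a)))  →  p(p(m(c, p(c), a)))   [R5 at 1.1.1]
3. p(p(m(c, p(c), a)))  →  p(p(a))   [R8 at 1.1]

no — NF(t₁) = p(a), NF(t₂) = p(p(a))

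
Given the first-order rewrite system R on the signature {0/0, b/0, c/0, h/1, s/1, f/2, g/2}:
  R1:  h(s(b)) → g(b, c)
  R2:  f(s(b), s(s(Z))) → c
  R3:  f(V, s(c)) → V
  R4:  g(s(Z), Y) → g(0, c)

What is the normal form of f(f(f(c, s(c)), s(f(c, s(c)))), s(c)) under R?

c

1. f(f(f(c, s(c)), s(f(c, s(c)))), s(c))  →  f(f(c, s(c)), s(f(c, s(c))))   [R3 at ε]
2. f(f(c, s(c)), s(f(c, s(c))))  →  f(c, s(f(c, s(c))))   [R3 at 1]
3. f(c, s(f(c, s(c))))  →  f(c, s(c))   [R3 at 2.1]
4. f(c, s(c))  →  c   [R3 at ε]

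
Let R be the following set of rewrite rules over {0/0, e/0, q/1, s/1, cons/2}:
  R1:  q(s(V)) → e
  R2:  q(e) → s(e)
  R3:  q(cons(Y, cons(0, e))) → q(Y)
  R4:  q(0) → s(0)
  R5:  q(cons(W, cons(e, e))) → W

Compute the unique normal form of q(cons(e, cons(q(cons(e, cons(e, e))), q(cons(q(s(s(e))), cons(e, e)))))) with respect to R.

e

1. q(cons(e, cons(q(cons(e, cons(e, e))), q(cons(q(s(s(e))), cons(e, e))))))  →  q(cons(e, cons(e, q(cons(q(s(s(e))), cons(e, e))))))   [R5 at 1.2.1]
2. q(cons(e, cons(e, q(cons(q(s(s(e))), cons(e, e))))))  →  q(cons(e, cons(e, q(s(s(e))))))   [R5 at 1.2.2]
3. q(cons(e, cons(e, q(s(s(e))))))  →  q(cons(e, cons(e, e)))   [R1 at 1.2.2]
4. q(cons(e, cons(e, e)))  →  e   [R5 at ε]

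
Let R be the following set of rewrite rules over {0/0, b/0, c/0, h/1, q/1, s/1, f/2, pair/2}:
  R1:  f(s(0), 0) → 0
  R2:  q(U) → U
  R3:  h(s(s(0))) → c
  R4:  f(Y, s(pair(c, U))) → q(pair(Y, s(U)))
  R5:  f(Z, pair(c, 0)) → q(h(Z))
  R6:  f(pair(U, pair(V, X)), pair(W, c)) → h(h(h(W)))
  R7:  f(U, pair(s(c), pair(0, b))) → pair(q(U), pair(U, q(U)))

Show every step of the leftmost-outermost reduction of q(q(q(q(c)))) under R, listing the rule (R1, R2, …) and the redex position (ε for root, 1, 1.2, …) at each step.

c

1. q(q(q(q(c))))  →  q(q(q(c)))   [R2 at ε]
2. q(q(q(c)))  →  q(q(c))   [R2 at ε]
3. q(q(c))  →  q(c)   [R2 at ε]
4. q(c)  →  c   [R2 at ε]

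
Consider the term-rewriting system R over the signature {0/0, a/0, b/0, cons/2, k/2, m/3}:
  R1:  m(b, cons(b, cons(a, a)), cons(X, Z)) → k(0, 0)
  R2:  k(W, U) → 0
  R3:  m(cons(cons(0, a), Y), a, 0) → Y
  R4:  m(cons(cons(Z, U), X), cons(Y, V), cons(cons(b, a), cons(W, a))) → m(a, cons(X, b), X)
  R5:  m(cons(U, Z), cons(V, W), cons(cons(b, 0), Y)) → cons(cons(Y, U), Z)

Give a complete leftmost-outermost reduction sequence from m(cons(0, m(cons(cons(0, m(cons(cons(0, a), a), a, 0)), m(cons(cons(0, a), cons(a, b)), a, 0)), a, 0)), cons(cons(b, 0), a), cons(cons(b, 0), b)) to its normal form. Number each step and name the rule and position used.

cons(cons(b, 0), cons(a, b))

1. m(cons(0, m(cons(cons(0, m(cons(cons(0, a), a), a, 0)), m(cons(cons(0, a), cons(a, b)), a, 0)), a, 0)), cons(cons(b, 0), a), cons(cons(b, 0), b))  →  cons(cons(b, 0), m(cons(cons(0, m(cons(cons(0, a), a), a, 0)), m(cons(cons(0, a), cons(a, b)), a, 0)), a, 0))   [R5 at ε]
2. cons(cons(b, 0), m(cons(cons(0, m(cons(cons(0, a), a), a, 0)), m(cons(cons(0, a), cons(a, b)), a, 0)), a, 0))  →  cons(cons(b, 0), m(cons(cons(0, a), m(cons(cons(0, a), cons(a, b)), a, 0)), a, 0))   [R3 at 2.1.1.2]
3. cons(cons(b, 0), m(cons(cons(0, a), m(cons(cons(0, a), cons(a, b)), a, 0)), a, 0))  →  cons(cons(b, 0), m(cons(cons(0, a), cons(a, b)), a, 0))   [R3 at 2]
4. cons(cons(b, 0), m(cons(cons(0, a), cons(a, b)), a, 0))  →  cons(cons(b, 0), cons(a, b))   [R3 at 2]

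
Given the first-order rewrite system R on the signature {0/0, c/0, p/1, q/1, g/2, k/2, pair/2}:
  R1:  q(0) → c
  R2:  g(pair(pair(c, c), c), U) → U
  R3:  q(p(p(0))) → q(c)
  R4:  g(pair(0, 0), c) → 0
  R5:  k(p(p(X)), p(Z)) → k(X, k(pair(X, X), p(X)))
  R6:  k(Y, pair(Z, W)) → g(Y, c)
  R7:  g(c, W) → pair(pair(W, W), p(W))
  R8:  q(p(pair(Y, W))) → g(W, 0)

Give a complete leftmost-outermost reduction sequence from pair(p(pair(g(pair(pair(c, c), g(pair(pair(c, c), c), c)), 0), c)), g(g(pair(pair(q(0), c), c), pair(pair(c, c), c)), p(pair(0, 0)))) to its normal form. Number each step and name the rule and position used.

1. pair(p(pair(g(pair(pair(c, c), g(pair(pair(c, c), c), c)), 0), c)), g(g(pair(pair(q(0), c), c), pair(pair(c, c), c)), p(pair(0, 0))))  →  pair(p(pair(g(pair(pair(c, c), c), 0), c)), g(g(pair(pair(q(0), c), c), pair(pair(c, c), c)), p(pair(0, 0))))   [R2 at 1.1.1.1.2]
2. pair(p(pair(g(pair(pair(c, c), c), 0), c)), g(g(pair(pair(q(0), c), c), pair(pair(c, c), c)), p(pair(0, 0))))  →  pair(p(pair(0, c)), g(g(pair(pair(q(0), c), c), pair(pair(c, c), c)), p(pair(0, 0))))   [R2 at 1.1.1]
3. pair(p(pair(0, c)), g(g(pair(pair(q(0), c), c), pair(pair(c, c), c)), p(pair(0, 0))))  →  pair(p(pair(0, c)), g(g(pair(pair(c, c), c), pair(pair(c, c), c)), p(pair(0, 0))))   [R1 at 2.1.1.1.1]
4. pair(p(pair(0, c)), g(g(pair(pair(c, c), c), pair(pair(c, c), c)), p(pair(0, 0))))  →  pair(p(pair(0, c)), g(pair(pair(c, c), c), p(pair(0, 0))))   [R2 at 2.1]
5. pair(p(pair(0, c)), g(pair(pair(c, c), c), p(pair(0, 0))))  →  pair(p(pair(0, c)), p(pair(0, 0)))   [R2 at 2]

pair(p(pair(0, c)), p(pair(0, 0)))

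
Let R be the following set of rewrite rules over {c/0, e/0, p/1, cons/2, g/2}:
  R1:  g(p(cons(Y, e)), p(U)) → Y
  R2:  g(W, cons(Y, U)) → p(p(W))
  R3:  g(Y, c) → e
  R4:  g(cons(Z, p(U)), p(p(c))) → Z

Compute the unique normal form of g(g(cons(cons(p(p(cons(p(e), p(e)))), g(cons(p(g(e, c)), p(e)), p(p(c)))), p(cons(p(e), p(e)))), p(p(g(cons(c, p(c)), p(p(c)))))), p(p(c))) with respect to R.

1. g(g(cons(cons(p(p(cons(p(e), p(e)))), g(cons(p(g(e, c)), p(e)), p(p(c)))), p(cons(p(e), p(e)))), p(p(g(cons(c, p(c)), p(p(c)))))), p(p(c)))  →  g(g(cons(cons(p(p(cons(p(e), p(e)))), p(g(e, c))), p(cons(p(e), p(e)))), p(p(g(cons(c, p(c)), p(p(c)))))), p(p(c)))   [R4 at 1.1.1.2]
2. g(g(cons(cons(p(p(cons(p(e), p(e)))), p(g(e, c))), p(cons(p(e), p(e)))), p(p(g(cons(c, p(c)), p(p(c)))))), p(p(c)))  →  g(g(cons(cons(p(p(cons(p(e), p(e)))), p(e)), p(cons(p(e), p(e)))), p(p(g(cons(c, p(c)), p(p(c)))))), p(p(c)))   [R3 at 1.1.1.2.1]
3. g(g(cons(cons(p(p(cons(p(e), p(e)))), p(e)), p(cons(p(e), p(e)))), p(p(g(cons(c, p(c)), p(p(c)))))), p(p(c)))  →  g(g(cons(cons(p(p(cons(p(e), p(e)))), p(e)), p(cons(p(e), p(e)))), p(p(c))), p(p(c)))   [R4 at 1.2.1.1]
4. g(g(cons(cons(p(p(cons(p(e), p(e)))), p(e)), p(cons(p(e), p(e)))), p(p(c))), p(p(c)))  →  g(cons(p(p(cons(p(e), p(e)))), p(e)), p(p(c)))   [R4 at 1]
5. g(cons(p(p(cons(p(e), p(e)))), p(e)), p(p(c)))  →  p(p(cons(p(e), p(e))))   [R4 at ε]

p(p(cons(p(e), p(e))))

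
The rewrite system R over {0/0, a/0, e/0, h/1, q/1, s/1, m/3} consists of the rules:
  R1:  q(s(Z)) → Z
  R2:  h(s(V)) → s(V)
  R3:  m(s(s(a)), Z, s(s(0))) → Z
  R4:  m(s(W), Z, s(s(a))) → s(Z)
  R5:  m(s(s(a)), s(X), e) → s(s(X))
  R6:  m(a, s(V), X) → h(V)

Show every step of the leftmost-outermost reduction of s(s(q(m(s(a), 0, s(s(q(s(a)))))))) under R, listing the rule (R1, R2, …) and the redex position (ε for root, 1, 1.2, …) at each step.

s(s(0))

1. s(s(q(m(s(a), 0, s(s(q(s(a))))))))  →  s(s(q(m(s(a), 0, s(s(a))))))   [R1 at 1.1.1.3.1.1]
2. s(s(q(m(s(a), 0, s(s(a))))))  →  s(s(q(s(0))))   [R4 at 1.1.1]
3. s(s(q(s(0))))  →  s(s(0))   [R1 at 1.1]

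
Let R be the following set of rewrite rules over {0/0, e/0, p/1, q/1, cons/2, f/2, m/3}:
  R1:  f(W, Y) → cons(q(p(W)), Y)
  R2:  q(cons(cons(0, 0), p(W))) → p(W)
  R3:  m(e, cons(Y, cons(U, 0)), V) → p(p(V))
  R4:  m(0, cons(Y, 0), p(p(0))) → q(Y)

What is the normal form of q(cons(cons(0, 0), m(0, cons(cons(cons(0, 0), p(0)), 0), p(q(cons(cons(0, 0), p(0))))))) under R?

1. q(cons(cons(0, 0), m(0, cons(cons(cons(0, 0), p(0)), 0), p(q(cons(cons(0, 0), p(0)))))))  →  q(cons(cons(0, 0), m(0, cons(cons(cons(0, 0), p(0)), 0), p(p(0)))))   [R2 at 1.2.3.1]
2. q(cons(cons(0, 0), m(0, cons(cons(cons(0, 0), p(0)), 0), p(p(0)))))  →  q(cons(cons(0, 0), q(cons(cons(0, 0), p(0)))))   [R4 at 1.2]
3. q(cons(cons(0, 0), q(cons(cons(0, 0), p(0)))))  →  q(cons(cons(0, 0), p(0)))   [R2 at 1.2]
4. q(cons(cons(0, 0), p(0)))  →  p(0)   [R2 at ε]

p(0)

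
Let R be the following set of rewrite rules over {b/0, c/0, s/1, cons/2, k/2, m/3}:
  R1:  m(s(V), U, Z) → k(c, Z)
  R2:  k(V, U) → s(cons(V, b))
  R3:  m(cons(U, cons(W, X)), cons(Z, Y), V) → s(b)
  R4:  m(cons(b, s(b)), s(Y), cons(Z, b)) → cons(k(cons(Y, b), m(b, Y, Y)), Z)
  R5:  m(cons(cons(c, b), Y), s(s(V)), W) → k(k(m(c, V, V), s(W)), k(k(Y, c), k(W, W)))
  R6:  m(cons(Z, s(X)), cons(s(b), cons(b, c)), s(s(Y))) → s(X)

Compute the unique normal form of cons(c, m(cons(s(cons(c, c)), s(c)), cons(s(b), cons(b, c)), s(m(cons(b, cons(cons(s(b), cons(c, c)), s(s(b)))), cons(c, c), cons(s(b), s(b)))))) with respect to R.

cons(c, s(c))

1. cons(c, m(cons(s(cons(c, c)), s(c)), cons(s(b), cons(b, c)), s(m(cons(b, cons(cons(s(b), cons(c, c)), s(s(b)))), cons(c, c), cons(s(b), s(b))))))  →  cons(c, m(cons(s(cons(c, c)), s(c)), cons(s(b), cons(b, c)), s(s(b))))   [R3 at 2.3.1]
2. cons(c, m(cons(s(cons(c, c)), s(c)), cons(s(b), cons(b, c)), s(s(b))))  →  cons(c, s(c))   [R6 at 2]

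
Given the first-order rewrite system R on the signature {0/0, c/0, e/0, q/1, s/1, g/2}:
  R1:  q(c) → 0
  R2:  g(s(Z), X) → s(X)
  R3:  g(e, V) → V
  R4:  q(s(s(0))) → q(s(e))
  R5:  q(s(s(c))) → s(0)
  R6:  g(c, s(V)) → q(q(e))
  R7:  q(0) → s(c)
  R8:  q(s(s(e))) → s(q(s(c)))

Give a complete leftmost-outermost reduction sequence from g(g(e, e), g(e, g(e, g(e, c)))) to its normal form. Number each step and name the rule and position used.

c

1. g(g(e, e), g(e, g(e, g(e, c))))  →  g(e, g(e, g(e, g(e, c))))   [R3 at 1]
2. g(e, g(e, g(e, g(e, c))))  →  g(e, g(e, g(e, c)))   [R3 at ε]
3. g(e, g(e, g(e, c)))  →  g(e, g(e, c))   [R3 at ε]
4. g(e, g(e, c))  →  g(e, c)   [R3 at ε]
5. g(e, c)  →  c   [R3 at ε]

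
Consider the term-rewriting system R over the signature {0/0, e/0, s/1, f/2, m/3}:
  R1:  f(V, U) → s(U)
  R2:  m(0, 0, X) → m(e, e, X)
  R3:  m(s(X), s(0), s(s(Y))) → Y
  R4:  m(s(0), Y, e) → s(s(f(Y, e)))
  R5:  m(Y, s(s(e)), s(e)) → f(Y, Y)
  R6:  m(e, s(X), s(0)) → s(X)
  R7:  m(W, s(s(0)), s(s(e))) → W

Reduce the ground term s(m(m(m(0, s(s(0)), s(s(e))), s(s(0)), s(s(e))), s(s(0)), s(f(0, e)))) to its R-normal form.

1. s(m(m(m(0, s(s(0)), s(s(e))), s(s(0)), s(s(e))), s(s(0)), s(f(0, e))))  →  s(m(m(0, s(s(0)), s(s(e))), s(s(0)), s(f(0, e))))   [R7 at 1.1]
2. s(m(m(0, s(s(0)), s(s(e))), s(s(0)), s(f(0, e))))  →  s(m(0, s(s(0)), s(f(0, e))))   [R7 at 1.1]
3. s(m(0, s(s(0)), s(f(0, e))))  →  s(m(0, s(s(0)), s(s(e))))   [R1 at 1.3.1]
4. s(m(0, s(s(0)), s(s(e))))  →  s(0)   [R7 at 1]

s(0)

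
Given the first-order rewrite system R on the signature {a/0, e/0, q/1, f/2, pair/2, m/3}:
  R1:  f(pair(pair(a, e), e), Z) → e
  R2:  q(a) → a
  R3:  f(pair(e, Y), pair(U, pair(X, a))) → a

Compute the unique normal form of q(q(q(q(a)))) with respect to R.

a

1. q(q(q(q(a))))  →  q(q(q(a)))   [R2 at 1.1.1]
2. q(q(q(a)))  →  q(q(a))   [R2 at 1.1]
3. q(q(a))  →  q(a)   [R2 at 1]
4. q(a)  →  a   [R2 at ε]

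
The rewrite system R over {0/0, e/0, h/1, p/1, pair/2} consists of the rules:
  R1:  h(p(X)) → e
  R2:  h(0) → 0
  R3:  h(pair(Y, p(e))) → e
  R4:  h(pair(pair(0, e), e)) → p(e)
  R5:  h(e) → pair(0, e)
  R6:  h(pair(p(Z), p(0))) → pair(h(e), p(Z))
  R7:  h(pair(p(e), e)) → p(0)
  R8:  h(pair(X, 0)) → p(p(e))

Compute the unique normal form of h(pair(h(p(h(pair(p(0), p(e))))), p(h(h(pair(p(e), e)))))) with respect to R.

e

1. h(pair(h(p(h(pair(p(0), p(e))))), p(h(h(pair(p(e), e))))))  →  h(pair(e, p(h(h(pair(p(e), e))))))   [R1 at 1.1]
2. h(pair(e, p(h(h(pair(p(e), e))))))  →  h(pair(e, p(h(p(0)))))   [R7 at 1.2.1.1]
3. h(pair(e, p(h(p(0)))))  →  h(pair(e, p(e)))   [R1 at 1.2.1]
4. h(pair(e, p(e)))  →  e   [R3 at ε]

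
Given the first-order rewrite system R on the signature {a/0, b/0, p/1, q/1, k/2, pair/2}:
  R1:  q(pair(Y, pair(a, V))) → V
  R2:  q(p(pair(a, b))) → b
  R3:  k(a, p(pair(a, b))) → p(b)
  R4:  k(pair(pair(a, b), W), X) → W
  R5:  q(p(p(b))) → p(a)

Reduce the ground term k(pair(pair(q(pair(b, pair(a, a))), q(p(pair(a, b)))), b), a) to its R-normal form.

1. k(pair(pair(q(pair(b, pair(a, a))), q(p(pair(a, b)))), b), a)  →  k(pair(pair(a, q(p(pair(a, b)))), b), a)   [R1 at 1.1.1]
2. k(pair(pair(a, q(p(pair(a, b)))), b), a)  →  k(pair(pair(a, b), b), a)   [R2 at 1.1.2]
3. k(pair(pair(a, b), b), a)  →  b   [R4 at ε]

b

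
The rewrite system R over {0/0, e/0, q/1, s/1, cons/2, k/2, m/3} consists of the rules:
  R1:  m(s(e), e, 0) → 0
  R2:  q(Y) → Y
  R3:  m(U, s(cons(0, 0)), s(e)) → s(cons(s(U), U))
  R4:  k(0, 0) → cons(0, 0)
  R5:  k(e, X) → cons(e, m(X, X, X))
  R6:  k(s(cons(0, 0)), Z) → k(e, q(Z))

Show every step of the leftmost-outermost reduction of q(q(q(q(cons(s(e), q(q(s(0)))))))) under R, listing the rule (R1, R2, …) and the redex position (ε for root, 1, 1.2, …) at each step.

1. q(q(q(q(cons(s(e), q(q(s(0))))))))  →  q(q(q(cons(s(e), q(q(s(0)))))))   [R2 at ε]
2. q(q(q(cons(s(e), q(q(s(0)))))))  →  q(q(cons(s(e), q(q(s(0))))))   [R2 at ε]
3. q(q(cons(s(e), q(q(s(0))))))  →  q(cons(s(e), q(q(s(0)))))   [R2 at ε]
4. q(cons(s(e), q(q(s(0)))))  →  cons(s(e), q(q(s(0))))   [R2 at ε]
5. cons(s(e), q(q(s(0))))  →  cons(s(e), q(s(0)))   [R2 at 2]
6. cons(s(e), q(s(0)))  →  cons(s(e), s(0))   [R2 at 2]

cons(s(e), s(0))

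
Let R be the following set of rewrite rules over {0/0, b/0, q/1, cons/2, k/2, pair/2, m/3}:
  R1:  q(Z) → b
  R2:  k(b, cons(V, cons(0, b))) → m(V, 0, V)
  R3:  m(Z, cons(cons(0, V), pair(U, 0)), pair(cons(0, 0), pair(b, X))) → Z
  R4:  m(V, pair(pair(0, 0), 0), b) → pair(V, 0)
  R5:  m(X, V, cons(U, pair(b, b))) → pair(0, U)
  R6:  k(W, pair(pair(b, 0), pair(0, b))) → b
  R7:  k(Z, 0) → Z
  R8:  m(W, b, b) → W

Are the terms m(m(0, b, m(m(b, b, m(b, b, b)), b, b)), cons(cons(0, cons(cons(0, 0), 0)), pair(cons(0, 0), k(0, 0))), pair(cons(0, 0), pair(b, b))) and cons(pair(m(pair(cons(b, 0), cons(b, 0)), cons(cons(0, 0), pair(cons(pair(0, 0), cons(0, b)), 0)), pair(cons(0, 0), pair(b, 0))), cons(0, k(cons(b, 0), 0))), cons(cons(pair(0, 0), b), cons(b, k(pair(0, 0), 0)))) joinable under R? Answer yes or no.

no — NF(t₁) = 0, NF(t₂) = cons(pair(pair(cons(b, 0), cons(b, 0)), cons(0, cons(b, 0))), cons(cons(pair(0, 0), b), cons(b, pair(0, 0))))

Reduce t₁ = m(m(0, b, m(m(b, b, m(b, b, b)), b, b)), cons(cons(0, cons(cons(0, 0), 0)), pair(cons(0, 0), k(0, 0))), pair(cons(0, 0), pair(b, b))):
1. m(m(0, b, m(m(b, b, m(b, b, b)), b, b)), cons(cons(0, cons(cons(0, 0), 0)), pair(cons(0, 0), k(0, 0))), pair(cons(0, 0), pair(b, b)))  →  m(m(0, b, m(b, b, m(b, b, b))), cons(cons(0, cons(cons(0, 0), 0)), pair(cons(0, 0), k(0, 0))), pair(cons(0, 0), pair(b, b)))   [R8 at 1.3]
2. m(m(0, b, m(b, b, m(b, b, b))), cons(cons(0, cons(cons(0, 0), 0)), pair(cons(0, 0), k(0, 0))), pair(cons(0, 0), pair(b, b)))  →  m(m(0, b, m(b, b, b)), cons(cons(0, cons(cons(0, 0), 0)), pair(cons(0, 0), k(0, 0))), pair(cons(0, 0), pair(b, b)))   [R8 at 1.3.3]
3. m(m(0, b, m(b, b, b)), cons(cons(0, cons(cons(0, 0), 0)), pair(cons(0, 0), k(0, 0))), pair(cons(0, 0), pair(b, b)))  →  m(m(0, b, b), cons(cons(0, cons(cons(0, 0), 0)), pair(cons(0, 0), k(0, 0))), pair(cons(0, 0), pair(b, b)))   [R8 at 1.3]
4. m(m(0, b, b), cons(cons(0, cons(cons(0, 0), 0)), pair(cons(0, 0), k(0, 0))), pair(cons(0, 0), pair(b, b)))  →  m(0, cons(cons(0, cons(cons(0, 0), 0)), pair(cons(0, 0), k(0, 0))), pair(cons(0, 0), pair(b, b)))   [R8 at 1]
5. m(0, cons(cons(0, cons(cons(0, 0), 0)), pair(cons(0, 0), k(0, 0))), pair(cons(0, 0), pair(b, b)))  →  m(0, cons(cons(0, cons(cons(0, 0), 0)), pair(cons(0, 0), 0)), pair(cons(0, 0), pair(b, b)))   [R7 at 2.2.2]
6. m(0, cons(cons(0, cons(cons(0, 0), 0)), pair(cons(0, 0), 0)), pair(cons(0, 0), pair(b, b)))  →  0   [R3 at ε]

Reduce t₂ = cons(pair(m(pair(cons(b, 0), cons(b, 0)), cons(cons(0, 0), pair(cons(pair(0, 0), cons(0, b)), 0)), pair(cons(0, 0), pair(b, 0))), cons(0, k(cons(b, 0), 0))), cons(cons(pair(0, 0), b), cons(b, k(pair(0, 0), 0)))):
1. cons(pair(m(pair(cons(b, 0), cons(b, 0)), cons(cons(0, 0), pair(cons(pair(0, 0), cons(0, b)), 0)), pair(cons(0, 0), pair(b, 0))), cons(0, k(cons(b, 0), 0))), cons(cons(pair(0, 0), b), cons(b, k(pair(0, 0), 0))))  →  cons(pair(pair(cons(b, 0), cons(b, 0)), cons(0, k(cons(b, 0), 0))), cons(cons(pair(0, 0), b), cons(b, k(pair(0, 0), 0))))   [R3 at 1.1]
2. cons(pair(pair(cons(b, 0), cons(b, 0)), cons(0, k(cons(b, 0), 0))), cons(cons(pair(0, 0), b), cons(b, k(pair(0, 0), 0))))  →  cons(pair(pair(cons(b, 0), cons(b, 0)), cons(0, cons(b, 0))), cons(cons(pair(0, 0), b), cons(b, k(pair(0, 0), 0))))   [R7 at 1.2.2]
3. cons(pair(pair(cons(b, 0), cons(b, 0)), cons(0, cons(b, 0))), cons(cons(pair(0, 0), b), cons(b, k(pair(0, 0), 0))))  →  cons(pair(pair(cons(b, 0), cons(b, 0)), cons(0, cons(b, 0))), cons(cons(pair(0, 0), b), cons(b, pair(0, 0))))   [R7 at 2.2.2]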